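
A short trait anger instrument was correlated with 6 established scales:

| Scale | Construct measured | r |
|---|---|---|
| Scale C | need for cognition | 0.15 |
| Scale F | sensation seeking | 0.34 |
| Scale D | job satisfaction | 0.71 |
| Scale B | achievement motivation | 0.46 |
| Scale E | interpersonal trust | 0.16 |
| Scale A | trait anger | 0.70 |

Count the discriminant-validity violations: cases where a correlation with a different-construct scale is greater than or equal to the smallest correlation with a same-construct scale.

Convergent (same construct = trait anger): Scale A.
Smallest convergent = 0.70. Discriminant values: 0.15, 0.34, 0.71, 0.46, 0.16; count ≥ 0.70 → 1.

1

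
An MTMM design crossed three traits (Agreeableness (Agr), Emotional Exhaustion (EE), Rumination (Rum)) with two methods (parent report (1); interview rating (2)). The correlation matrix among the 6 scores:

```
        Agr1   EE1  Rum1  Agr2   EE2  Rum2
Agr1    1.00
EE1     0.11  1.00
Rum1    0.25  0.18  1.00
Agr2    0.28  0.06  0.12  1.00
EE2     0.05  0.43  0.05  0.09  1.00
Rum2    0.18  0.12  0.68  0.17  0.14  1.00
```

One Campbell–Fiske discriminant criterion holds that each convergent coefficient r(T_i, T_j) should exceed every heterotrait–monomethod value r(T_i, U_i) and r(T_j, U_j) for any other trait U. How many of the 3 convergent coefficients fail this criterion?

Convergent coefficients and their comparison sets:
Agr (methods 1·2): 0.28 vs {0.11, 0.09, 0.25, 0.17} → pass.
EE (methods 1·2): 0.43 vs {0.11, 0.09, 0.18, 0.14} → pass.
Rum (methods 1·2): 0.68 vs {0.25, 0.17, 0.18, 0.14} → pass.
0 of 3 fail.

0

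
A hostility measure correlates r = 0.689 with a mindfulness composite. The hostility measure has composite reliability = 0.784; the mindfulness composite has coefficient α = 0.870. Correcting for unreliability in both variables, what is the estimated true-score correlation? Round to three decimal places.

0.834

r_true = r_obs / √(r_xx · r_yy) = 0.689 / √(0.784 × 0.870) = 0.689 / √0.682080 = 0.689 / 0.8259 ≈ 0.834.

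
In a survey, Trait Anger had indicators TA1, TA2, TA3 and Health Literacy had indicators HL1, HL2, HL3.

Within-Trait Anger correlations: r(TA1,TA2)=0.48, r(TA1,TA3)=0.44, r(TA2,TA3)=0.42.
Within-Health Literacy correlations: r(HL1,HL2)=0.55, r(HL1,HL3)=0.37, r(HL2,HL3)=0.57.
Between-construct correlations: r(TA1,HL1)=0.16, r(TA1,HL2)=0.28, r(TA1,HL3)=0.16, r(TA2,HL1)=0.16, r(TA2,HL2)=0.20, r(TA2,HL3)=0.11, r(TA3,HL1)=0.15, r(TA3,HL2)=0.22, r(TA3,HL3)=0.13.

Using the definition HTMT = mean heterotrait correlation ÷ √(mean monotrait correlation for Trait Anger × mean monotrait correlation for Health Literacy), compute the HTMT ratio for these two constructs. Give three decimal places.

Mean heterotrait r = 1.57/9 = 0.1744.
Mean within-TA = 1.34/3 = 0.4467; mean within-HL = 1.49/3 = 0.4967.
Geometric mean = √(0.4467 × 0.4967) = 0.4710.
HTMT = 0.1744 / 0.4710 = 0.370.

0.370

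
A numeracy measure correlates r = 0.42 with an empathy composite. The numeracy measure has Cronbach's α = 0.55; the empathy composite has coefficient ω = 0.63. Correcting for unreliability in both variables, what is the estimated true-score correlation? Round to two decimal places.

0.71

r_true = r_obs / √(r_xx · r_yy) = 0.42 / √(0.55 × 0.63) = 0.42 / √0.3465 = 0.42 / 0.5886 ≈ 0.71.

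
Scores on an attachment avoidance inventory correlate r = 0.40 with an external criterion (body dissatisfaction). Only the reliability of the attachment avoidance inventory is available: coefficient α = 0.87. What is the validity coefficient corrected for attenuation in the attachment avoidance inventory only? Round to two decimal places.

Single correction: r_c = r_obs / √r_xx = 0.40 / √0.87 = 0.40 / 0.9327 ≈ 0.43.

0.43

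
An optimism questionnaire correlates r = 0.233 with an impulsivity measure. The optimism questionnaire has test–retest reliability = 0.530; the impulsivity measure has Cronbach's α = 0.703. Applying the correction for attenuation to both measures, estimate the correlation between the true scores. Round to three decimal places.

r_true = r_obs / √(r_xx · r_yy) = 0.233 / √(0.530 × 0.703) = 0.233 / √0.372590 = 0.233 / 0.6104 ≈ 0.382.

0.382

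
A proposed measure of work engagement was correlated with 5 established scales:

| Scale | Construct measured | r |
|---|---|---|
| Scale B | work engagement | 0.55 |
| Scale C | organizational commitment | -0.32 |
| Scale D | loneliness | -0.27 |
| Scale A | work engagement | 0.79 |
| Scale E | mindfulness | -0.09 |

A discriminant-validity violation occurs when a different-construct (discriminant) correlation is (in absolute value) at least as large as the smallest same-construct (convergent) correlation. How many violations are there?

Convergent (same construct = work engagement): Scale B, Scale A.
Smallest convergent = 0.55. Discriminant |r|: 0.32, 0.27, 0.09; count ≥ 0.55 → 0.

0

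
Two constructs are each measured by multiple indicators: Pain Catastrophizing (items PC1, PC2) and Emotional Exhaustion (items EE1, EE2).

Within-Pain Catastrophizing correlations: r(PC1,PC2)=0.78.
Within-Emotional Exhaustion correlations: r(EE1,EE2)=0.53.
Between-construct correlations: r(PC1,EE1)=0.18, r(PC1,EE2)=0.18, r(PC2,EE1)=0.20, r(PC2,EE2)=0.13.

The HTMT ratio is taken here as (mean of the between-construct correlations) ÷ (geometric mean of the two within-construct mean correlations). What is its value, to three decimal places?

Mean between = 0.69/4 = 0.1725.
Mean within-PC = 0.78/1 = 0.7800; mean within-EE = 0.53/1 = 0.5300.
Geometric mean = √(0.7800 × 0.5300) = 0.6430.
HTMT = 0.1725 / 0.6430 = 0.268.

0.268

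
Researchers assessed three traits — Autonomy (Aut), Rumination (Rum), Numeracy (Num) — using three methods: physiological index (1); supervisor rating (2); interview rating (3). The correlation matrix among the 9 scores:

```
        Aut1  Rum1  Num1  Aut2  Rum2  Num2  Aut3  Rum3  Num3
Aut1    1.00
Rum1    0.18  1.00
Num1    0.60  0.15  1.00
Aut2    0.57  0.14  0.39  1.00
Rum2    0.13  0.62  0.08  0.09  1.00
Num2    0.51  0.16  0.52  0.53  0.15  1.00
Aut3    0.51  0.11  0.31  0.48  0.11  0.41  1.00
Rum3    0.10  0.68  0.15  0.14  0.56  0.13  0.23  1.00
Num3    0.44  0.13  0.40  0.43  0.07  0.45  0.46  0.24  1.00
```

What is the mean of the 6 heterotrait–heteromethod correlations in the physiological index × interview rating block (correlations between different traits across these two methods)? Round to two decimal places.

0.21

HTHM values (method 1 × method 3): 0.10, 0.44, 0.11, 0.13, 0.31, 0.15; mean = 1.24/6 = 0.21.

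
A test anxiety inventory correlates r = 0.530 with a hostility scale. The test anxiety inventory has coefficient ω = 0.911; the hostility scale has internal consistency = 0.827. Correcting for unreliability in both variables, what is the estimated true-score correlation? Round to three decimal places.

0.611

r_true = r_obs / √(r_xx · r_yy) = 0.530 / √(0.911 × 0.827) = 0.530 / √0.753397 = 0.530 / 0.8680 ≈ 0.611.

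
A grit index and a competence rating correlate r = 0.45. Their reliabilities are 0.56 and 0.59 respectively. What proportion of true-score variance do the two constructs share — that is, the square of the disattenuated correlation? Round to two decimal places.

0.61

Disattenuated r = 0.45 / √(0.56 × 0.59) = 0.45 / 0.5748 = 0.7829.
Shared true-score variance = 0.7829² = 0.6129 ≈ 0.61.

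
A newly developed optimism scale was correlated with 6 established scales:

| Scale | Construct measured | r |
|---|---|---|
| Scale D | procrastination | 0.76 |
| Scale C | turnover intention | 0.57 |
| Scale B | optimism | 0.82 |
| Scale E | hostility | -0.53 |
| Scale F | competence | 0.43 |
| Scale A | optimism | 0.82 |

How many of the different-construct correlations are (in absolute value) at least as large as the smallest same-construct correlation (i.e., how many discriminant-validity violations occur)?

0

Convergent (same construct = optimism): Scale B, Scale A.
Smallest convergent = 0.82. Discriminant |r|: 0.76, 0.57, 0.53, 0.43; count ≥ 0.82 → 0.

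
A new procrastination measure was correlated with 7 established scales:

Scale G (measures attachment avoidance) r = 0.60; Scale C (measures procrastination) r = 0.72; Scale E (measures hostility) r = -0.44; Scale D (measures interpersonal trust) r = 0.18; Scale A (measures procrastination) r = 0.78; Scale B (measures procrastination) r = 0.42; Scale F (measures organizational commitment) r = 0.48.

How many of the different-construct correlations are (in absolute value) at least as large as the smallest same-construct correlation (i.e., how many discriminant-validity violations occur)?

Convergent (same construct = procrastination): Scale C, Scale A, Scale B.
Smallest convergent = 0.42. Discriminant |r|: 0.60, 0.44, 0.18, 0.48; count ≥ 0.42 → 3.

3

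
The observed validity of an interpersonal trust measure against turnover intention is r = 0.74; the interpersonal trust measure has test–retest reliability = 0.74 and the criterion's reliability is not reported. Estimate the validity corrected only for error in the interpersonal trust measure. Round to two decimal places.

Single correction: r_c = r_obs / √r_xx = 0.74 / √0.74 = 0.74 / 0.8602 ≈ 0.86.

0.86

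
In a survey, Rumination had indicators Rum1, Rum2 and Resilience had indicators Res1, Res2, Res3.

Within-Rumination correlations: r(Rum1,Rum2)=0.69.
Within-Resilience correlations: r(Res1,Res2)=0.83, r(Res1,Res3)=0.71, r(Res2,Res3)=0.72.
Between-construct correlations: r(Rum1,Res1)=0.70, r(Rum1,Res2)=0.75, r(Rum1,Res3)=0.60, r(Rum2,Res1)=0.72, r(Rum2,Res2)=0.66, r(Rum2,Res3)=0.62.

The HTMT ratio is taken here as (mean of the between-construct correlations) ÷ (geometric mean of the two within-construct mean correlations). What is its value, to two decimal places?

0.94

Mean between = 4.05/6 = 0.6750.
Mean within-Rum = 0.69/1 = 0.6900; mean within-Res = 2.26/3 = 0.7533.
Geometric mean = √(0.6900 × 0.7533) = 0.7210.
HTMT = 0.6750 / 0.7210 = 0.94.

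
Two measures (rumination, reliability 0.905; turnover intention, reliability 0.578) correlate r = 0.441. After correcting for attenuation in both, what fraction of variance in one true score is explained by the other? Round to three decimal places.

Disattenuated r = 0.441 / √(0.905 × 0.578) = 0.441 / 0.7232 = 0.6098.
Shared true-score variance = 0.6098² = 0.3719 ≈ 0.372.

0.372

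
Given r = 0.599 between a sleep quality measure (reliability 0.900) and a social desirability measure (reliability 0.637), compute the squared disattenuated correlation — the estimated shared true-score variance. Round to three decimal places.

0.626

Disattenuated r = 0.599 / √(0.900 × 0.637) = 0.599 / 0.7572 = 0.7911.
Shared true-score variance = 0.7911² = 0.6258 ≈ 0.626.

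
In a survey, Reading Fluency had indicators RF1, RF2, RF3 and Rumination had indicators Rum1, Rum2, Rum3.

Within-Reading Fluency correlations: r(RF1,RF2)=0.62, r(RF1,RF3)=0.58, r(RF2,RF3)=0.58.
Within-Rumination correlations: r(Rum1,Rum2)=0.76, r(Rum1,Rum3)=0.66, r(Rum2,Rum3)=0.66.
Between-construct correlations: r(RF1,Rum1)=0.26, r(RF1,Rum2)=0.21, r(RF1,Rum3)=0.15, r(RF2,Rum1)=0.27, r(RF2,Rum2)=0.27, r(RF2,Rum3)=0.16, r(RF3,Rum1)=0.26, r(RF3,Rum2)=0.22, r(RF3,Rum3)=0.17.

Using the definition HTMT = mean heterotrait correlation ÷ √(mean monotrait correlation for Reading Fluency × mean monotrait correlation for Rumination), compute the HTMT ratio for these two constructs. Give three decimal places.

0.341

Mean between = 1.97/9 = 0.2189.
Mean within-RF = 1.78/3 = 0.5933; mean within-Rum = 2.08/3 = 0.6933.
Geometric mean = √(0.5933 × 0.6933) = 0.6414.
HTMT = 0.2189 / 0.6414 = 0.341.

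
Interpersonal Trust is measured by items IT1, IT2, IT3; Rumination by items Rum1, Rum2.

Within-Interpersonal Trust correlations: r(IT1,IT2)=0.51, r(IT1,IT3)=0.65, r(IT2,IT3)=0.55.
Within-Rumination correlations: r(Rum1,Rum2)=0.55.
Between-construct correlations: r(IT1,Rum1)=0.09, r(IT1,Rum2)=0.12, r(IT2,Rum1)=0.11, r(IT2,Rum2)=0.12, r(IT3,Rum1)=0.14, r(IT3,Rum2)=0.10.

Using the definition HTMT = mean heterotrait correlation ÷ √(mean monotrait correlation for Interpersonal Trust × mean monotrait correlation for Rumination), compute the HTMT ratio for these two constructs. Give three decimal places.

0.202

Mean heterotrait r = 0.68/6 = 0.1133.
Mean within-IT = 1.71/3 = 0.5700; mean within-Rum = 0.55/1 = 0.5500.
Geometric mean = √(0.5700 × 0.5500) = 0.5599.
HTMT = 0.1133 / 0.5599 = 0.202.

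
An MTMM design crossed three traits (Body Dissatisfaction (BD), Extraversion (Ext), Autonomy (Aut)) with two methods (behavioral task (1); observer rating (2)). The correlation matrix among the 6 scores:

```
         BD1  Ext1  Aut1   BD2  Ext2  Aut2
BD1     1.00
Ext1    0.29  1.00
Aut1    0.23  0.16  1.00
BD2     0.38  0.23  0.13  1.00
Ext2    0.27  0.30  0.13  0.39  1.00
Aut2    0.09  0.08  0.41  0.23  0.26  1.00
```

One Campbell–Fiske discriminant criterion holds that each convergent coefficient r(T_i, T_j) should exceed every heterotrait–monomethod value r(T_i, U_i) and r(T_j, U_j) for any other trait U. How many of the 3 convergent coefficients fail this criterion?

Convergent coefficients and their comparison sets:
BD (methods 1·2): 0.38 vs {0.29, 0.39, 0.23, 0.23} → fail.
Ext (methods 1·2): 0.30 vs {0.29, 0.39, 0.16, 0.26} → fail.
Aut (methods 1·2): 0.41 vs {0.23, 0.23, 0.16, 0.26} → pass.
2 of 3 fail.

2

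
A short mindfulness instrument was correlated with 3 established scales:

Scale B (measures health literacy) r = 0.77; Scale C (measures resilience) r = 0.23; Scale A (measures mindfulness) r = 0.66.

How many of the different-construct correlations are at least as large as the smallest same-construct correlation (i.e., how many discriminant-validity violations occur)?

Convergent (same construct = mindfulness): Scale A.
Smallest convergent = 0.66. Discriminant values: 0.77, 0.23; count ≥ 0.66 → 1.

1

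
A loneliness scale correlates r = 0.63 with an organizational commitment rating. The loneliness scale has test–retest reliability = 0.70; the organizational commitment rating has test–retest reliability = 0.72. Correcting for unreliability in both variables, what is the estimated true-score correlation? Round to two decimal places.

0.89

r_true = r_obs / √(r_xx · r_yy) = 0.63 / √(0.70 × 0.72) = 0.63 / √0.5040 = 0.63 / 0.7099 ≈ 0.89.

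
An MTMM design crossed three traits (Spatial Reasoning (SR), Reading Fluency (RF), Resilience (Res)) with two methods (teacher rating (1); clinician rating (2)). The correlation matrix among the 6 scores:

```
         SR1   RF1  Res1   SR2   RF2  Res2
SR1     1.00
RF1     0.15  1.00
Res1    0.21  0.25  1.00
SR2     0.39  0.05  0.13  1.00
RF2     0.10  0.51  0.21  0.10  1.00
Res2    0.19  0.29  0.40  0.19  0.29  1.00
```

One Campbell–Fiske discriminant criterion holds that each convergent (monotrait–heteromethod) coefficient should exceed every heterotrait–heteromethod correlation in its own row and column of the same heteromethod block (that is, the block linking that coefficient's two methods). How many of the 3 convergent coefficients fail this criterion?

0

Checking each validity diagonal entry against its comparison values:
SR (methods 1·2): 0.39 vs {0.10, 0.05, 0.19, 0.13} → pass.
RF (methods 1·2): 0.51 vs {0.05, 0.10, 0.29, 0.21} → pass.
Res (methods 1·2): 0.40 vs {0.13, 0.19, 0.21, 0.29} → pass.
0 of 3 fail.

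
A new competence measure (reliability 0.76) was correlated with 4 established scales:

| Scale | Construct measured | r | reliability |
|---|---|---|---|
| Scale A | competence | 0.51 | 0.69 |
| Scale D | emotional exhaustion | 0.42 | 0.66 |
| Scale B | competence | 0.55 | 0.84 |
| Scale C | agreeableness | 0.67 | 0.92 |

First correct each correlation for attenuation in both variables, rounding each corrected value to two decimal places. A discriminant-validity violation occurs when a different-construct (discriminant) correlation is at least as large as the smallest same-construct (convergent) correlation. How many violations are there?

1

Disattenuated r (r / √(r_scale · r_new)):
  Scale A (conv): 0.51 / √(0.69·0.76) = 0.70
  Scale D (disc): 0.42 / √(0.66·0.76) = 0.59
  Scale B (conv): 0.55 / √(0.84·0.76) = 0.69
  Scale C (disc): 0.67 / √(0.92·0.76) = 0.80
Smallest convergent = 0.69. Discriminant values: 0.59, 0.80; count ≥ 0.69 → 1.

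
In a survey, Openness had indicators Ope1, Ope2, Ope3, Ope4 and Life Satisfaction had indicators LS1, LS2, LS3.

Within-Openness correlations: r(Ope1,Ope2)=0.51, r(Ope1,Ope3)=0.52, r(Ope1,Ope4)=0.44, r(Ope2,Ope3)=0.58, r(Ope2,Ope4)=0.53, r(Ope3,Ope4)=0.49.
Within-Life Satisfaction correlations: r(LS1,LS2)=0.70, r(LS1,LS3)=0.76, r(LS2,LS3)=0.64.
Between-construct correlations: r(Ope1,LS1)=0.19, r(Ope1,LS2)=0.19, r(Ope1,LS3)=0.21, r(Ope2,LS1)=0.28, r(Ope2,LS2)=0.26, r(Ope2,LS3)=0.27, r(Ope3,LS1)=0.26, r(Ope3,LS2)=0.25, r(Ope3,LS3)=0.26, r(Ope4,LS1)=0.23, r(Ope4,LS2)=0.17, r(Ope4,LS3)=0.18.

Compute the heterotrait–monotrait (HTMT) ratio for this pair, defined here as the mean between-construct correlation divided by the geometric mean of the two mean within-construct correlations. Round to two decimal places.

0.38

Mean heterotrait r = 2.75/12 = 0.2292.
Mean within-Ope = 3.07/6 = 0.5117; mean within-LS = 2.10/3 = 0.7000.
Geometric mean = √(0.5117 × 0.7000) = 0.5985.
HTMT = 0.2292 / 0.5985 = 0.38.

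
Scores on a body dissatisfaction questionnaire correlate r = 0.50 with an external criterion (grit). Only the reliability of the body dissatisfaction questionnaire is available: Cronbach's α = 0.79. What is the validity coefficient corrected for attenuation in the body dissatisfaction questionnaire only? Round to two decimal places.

0.56

Single correction: r_c = r_obs / √r_xx = 0.50 / √0.79 = 0.50 / 0.8888 ≈ 0.56.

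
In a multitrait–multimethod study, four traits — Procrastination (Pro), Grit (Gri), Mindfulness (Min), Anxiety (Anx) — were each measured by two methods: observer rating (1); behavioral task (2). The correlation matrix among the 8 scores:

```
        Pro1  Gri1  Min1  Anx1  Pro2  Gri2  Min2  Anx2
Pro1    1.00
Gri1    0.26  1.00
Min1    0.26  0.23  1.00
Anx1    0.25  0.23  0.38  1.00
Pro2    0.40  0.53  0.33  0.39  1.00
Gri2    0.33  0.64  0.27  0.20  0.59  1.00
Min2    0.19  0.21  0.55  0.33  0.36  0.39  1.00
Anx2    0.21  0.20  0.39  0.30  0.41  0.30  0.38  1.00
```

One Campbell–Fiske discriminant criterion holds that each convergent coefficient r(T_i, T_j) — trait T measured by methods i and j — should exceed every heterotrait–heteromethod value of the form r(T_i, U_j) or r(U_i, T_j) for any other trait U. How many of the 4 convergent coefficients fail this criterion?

2

Checking each validity diagonal entry against its comparison values:
Pro (methods 1·2): 0.40 vs {0.33, 0.53, 0.19, 0.33, 0.21, 0.39} → fail.
Gri (methods 1·2): 0.64 vs {0.53, 0.33, 0.21, 0.27, 0.20, 0.20} → pass.
Min (methods 1·2): 0.55 vs {0.33, 0.19, 0.27, 0.21, 0.39, 0.33} → pass.
Anx (methods 1·2): 0.30 vs {0.39, 0.21, 0.20, 0.20, 0.33, 0.39} → fail.
2 of 4 fail.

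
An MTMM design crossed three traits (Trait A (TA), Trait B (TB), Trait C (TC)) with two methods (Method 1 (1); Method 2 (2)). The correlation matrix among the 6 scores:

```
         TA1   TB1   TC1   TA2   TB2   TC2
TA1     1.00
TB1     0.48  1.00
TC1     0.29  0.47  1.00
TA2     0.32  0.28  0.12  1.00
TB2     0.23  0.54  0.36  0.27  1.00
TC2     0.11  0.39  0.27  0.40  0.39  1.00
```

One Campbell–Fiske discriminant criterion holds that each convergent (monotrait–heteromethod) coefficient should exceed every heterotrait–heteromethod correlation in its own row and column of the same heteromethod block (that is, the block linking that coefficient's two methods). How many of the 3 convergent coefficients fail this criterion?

1

Convergent coefficients and their comparison sets:
TA (methods 1·2): 0.32 vs {0.23, 0.28, 0.11, 0.12} → pass.
TB (methods 1·2): 0.54 vs {0.28, 0.23, 0.39, 0.36} → pass.
TC (methods 1·2): 0.27 vs {0.12, 0.11, 0.36, 0.39} → fail.
1 of 3 fail.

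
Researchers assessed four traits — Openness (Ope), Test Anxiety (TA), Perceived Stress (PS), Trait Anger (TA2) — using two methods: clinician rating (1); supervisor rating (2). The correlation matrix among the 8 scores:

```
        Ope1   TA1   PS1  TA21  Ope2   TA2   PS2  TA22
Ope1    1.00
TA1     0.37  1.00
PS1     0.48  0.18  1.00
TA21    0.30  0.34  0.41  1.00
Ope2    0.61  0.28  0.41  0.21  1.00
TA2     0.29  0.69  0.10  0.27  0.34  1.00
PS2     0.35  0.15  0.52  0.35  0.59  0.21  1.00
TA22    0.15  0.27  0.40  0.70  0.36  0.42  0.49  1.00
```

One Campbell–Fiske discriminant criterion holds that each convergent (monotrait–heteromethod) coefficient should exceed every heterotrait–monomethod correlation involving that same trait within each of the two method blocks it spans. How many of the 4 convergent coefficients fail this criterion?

1

Each convergent coefficient versus the relevant comparison correlations:
Ope (methods 1·2): 0.61 vs {0.37, 0.34, 0.48, 0.59, 0.30, 0.36} → pass.
TA (methods 1·2): 0.69 vs {0.37, 0.34, 0.18, 0.21, 0.34, 0.42} → pass.
PS (methods 1·2): 0.52 vs {0.48, 0.59, 0.18, 0.21, 0.41, 0.49} → fail.
TA2 (methods 1·2): 0.70 vs {0.30, 0.36, 0.34, 0.42, 0.41, 0.49} → pass.
1 of 4 fail.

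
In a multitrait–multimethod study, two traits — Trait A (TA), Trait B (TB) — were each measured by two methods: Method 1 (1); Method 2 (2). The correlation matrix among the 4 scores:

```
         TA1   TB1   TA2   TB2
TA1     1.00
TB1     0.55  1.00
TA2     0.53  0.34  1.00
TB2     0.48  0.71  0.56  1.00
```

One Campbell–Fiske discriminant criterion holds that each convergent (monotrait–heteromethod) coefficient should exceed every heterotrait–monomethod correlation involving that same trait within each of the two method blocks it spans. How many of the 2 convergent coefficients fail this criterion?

1

Checking each validity diagonal entry against its comparison values:
TA (methods 1·2): 0.53 vs {0.55, 0.56} → fail.
TB (methods 1·2): 0.71 vs {0.55, 0.56} → pass.
1 of 2 fail.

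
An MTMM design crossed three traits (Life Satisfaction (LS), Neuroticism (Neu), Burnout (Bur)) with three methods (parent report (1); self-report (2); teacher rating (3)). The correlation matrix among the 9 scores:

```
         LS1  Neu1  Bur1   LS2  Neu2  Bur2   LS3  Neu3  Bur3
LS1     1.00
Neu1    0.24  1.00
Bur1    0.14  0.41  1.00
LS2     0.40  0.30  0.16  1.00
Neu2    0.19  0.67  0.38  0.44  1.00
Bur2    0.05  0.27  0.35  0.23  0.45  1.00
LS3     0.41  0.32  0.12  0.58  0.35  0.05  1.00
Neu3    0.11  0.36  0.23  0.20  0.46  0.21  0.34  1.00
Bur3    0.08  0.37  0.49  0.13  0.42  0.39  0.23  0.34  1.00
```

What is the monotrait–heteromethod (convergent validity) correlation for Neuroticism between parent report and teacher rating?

Same trait (Neu), different methods: r(Neu1, Neu3) = 0.36.

0.36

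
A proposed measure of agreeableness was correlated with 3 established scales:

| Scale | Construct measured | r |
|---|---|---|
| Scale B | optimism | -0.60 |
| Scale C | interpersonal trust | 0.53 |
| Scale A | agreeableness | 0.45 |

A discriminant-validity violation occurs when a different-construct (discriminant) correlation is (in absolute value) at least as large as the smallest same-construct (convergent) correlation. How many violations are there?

2

Convergent (same construct = agreeableness): Scale A.
Smallest convergent = 0.45. Discriminant |r|: 0.60, 0.53; count ≥ 0.45 → 2.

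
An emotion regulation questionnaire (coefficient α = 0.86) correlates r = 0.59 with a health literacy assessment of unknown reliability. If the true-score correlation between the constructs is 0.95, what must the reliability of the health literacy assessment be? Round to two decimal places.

r_true = r_obs / √(r_xx · r_yy) ⇒ 0.95 = 0.59 / √(0.86 · r_yy).
√(0.86 · r_yy) = 0.59 / 0.95 = 0.6211; 0.86 · r_yy = 0.3858; r_yy = 0.3858 / 0.86 ≈ 0.45.

0.45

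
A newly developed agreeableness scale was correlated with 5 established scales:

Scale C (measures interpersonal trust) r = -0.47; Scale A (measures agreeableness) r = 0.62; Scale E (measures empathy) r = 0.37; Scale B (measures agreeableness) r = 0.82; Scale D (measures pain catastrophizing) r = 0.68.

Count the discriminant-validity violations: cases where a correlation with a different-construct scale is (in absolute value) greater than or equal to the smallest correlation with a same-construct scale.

Convergent (same construct = agreeableness): Scale A, Scale B.
Smallest convergent = 0.62. Discriminant |r|: 0.47, 0.37, 0.68; count ≥ 0.62 → 1.

1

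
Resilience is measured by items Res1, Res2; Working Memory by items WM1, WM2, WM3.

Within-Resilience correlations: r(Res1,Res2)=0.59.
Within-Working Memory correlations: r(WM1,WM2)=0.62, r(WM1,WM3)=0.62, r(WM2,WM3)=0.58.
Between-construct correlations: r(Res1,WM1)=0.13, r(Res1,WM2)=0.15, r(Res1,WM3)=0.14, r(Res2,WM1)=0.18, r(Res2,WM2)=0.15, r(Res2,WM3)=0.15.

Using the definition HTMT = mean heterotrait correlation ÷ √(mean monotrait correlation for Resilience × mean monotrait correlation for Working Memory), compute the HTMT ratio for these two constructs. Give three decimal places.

Mean between = 0.90/6 = 0.1500.
Mean within-Res = 0.59/1 = 0.5900; mean within-WM = 1.82/3 = 0.6067.
Geometric mean = √(0.5900 × 0.6067) = 0.5983.
HTMT = 0.1500 / 0.5983 = 0.251.

0.251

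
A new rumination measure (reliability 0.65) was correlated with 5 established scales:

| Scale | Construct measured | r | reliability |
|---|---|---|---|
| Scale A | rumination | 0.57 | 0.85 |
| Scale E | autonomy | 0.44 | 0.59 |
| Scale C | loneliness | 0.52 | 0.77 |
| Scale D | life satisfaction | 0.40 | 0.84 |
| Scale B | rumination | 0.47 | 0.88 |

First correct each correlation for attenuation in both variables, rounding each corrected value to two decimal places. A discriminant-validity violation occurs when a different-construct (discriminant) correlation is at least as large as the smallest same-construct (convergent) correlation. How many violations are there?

Disattenuated r (r / √(r_scale · r_new)):
  Scale A (conv): 0.57 / √(0.85·0.65) = 0.77
  Scale E (disc): 0.44 / √(0.59·0.65) = 0.71
  Scale C (disc): 0.52 / √(0.77·0.65) = 0.74
  Scale D (disc): 0.40 / √(0.84·0.65) = 0.54
  Scale B (conv): 0.47 / √(0.88·0.65) = 0.62
Smallest convergent = 0.62. Discriminant values: 0.71, 0.74, 0.54; count ≥ 0.62 → 2.

2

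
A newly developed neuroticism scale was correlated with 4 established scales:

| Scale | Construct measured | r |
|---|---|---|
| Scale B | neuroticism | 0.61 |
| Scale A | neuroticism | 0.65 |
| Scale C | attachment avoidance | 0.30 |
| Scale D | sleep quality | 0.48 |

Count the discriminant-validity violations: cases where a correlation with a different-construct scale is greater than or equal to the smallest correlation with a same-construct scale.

Convergent (same construct = neuroticism): Scale B, Scale A.
Smallest convergent = 0.61. Discriminant values: 0.30, 0.48; count ≥ 0.61 → 0.

0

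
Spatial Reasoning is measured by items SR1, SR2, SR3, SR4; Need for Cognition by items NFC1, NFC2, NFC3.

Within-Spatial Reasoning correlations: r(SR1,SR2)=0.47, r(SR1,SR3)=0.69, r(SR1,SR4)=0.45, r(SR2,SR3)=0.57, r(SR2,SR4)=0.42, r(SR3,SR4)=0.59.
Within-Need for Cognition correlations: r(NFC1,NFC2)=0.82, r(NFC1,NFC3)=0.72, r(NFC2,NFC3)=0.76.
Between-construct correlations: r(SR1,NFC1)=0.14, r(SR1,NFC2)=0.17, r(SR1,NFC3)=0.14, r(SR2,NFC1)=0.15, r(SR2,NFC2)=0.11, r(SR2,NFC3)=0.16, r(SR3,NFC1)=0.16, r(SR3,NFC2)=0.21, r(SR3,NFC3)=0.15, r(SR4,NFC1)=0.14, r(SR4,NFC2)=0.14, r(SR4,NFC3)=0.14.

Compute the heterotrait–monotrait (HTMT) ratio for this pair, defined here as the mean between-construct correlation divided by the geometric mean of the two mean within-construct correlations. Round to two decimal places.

Mean between = 1.81/12 = 0.1508.
Mean within-SR = 3.19/6 = 0.5317; mean within-NFC = 2.30/3 = 0.7667.
Geometric mean = √(0.5317 × 0.7667) = 0.6385.
HTMT = 0.1508 / 0.6385 = 0.24.

0.24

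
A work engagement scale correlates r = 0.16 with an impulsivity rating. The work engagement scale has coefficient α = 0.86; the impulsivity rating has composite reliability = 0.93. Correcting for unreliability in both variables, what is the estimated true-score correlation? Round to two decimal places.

0.18

r_true = r_obs / √(r_xx · r_yy) = 0.16 / √(0.86 × 0.93) = 0.16 / √0.7998 = 0.16 / 0.8943 ≈ 0.18.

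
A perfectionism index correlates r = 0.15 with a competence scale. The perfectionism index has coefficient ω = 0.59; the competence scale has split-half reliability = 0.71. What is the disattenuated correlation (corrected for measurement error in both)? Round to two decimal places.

0.23

r_true = r_obs / √(r_xx · r_yy) = 0.15 / √(0.59 × 0.71) = 0.15 / √0.4189 = 0.15 / 0.6472 ≈ 0.23.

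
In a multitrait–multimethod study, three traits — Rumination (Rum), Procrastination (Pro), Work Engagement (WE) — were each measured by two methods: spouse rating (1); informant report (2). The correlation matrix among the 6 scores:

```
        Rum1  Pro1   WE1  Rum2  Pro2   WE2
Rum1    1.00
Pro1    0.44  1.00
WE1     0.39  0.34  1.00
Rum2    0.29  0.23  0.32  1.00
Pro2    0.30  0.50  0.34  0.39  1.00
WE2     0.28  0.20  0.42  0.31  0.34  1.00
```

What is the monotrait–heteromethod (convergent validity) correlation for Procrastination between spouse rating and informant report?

0.50

Same trait (Pro), different methods: r(Pro1, Pro2) = 0.50.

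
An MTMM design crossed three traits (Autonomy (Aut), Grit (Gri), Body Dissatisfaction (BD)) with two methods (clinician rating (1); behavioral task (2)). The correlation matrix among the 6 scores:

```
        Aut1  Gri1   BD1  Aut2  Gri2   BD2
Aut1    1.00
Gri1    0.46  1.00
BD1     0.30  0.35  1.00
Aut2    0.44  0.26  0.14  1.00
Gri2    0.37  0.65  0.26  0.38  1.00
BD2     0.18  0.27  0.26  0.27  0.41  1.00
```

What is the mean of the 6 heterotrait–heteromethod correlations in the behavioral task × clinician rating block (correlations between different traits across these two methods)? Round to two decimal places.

0.25

HTHM values (method 2 × method 1): 0.26, 0.14, 0.37, 0.26, 0.18, 0.27; mean = 1.48/6 = 0.25.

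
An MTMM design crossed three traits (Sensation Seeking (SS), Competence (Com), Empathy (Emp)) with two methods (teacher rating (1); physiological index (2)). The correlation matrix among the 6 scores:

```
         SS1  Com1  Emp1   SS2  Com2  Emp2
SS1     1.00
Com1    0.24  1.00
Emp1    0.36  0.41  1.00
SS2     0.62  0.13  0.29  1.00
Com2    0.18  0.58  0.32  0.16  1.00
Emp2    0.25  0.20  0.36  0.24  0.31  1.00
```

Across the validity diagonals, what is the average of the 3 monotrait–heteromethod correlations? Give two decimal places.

Convergent values: 0.62, 0.58, 0.36; mean = 1.56/3 = 0.52.

0.52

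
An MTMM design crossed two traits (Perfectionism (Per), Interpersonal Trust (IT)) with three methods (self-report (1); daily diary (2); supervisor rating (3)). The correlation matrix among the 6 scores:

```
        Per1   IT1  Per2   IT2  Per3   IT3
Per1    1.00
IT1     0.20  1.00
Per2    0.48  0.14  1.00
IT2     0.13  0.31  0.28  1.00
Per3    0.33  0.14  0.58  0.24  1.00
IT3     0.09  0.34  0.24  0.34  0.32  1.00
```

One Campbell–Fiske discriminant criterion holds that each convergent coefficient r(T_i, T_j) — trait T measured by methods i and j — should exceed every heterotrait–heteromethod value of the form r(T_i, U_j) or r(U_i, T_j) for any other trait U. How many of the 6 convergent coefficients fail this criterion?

0

Convergent coefficients and their comparison sets:
Per (methods 1·2): 0.48 vs {0.13, 0.14} → pass.
Per (methods 1·3): 0.33 vs {0.09, 0.14} → pass.
Per (methods 2·3): 0.58 vs {0.24, 0.24} → pass.
IT (methods 1·2): 0.31 vs {0.14, 0.13} → pass.
IT (methods 1·3): 0.34 vs {0.14, 0.09} → pass.
IT (methods 2·3): 0.34 vs {0.24, 0.24} → pass.
0 of 6 fail.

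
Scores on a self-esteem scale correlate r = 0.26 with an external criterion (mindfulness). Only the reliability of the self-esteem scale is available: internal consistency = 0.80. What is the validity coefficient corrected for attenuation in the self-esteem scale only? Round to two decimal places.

0.29

Single correction: r_c = r_obs / √r_xx = 0.26 / √0.80 = 0.26 / 0.8944 ≈ 0.29.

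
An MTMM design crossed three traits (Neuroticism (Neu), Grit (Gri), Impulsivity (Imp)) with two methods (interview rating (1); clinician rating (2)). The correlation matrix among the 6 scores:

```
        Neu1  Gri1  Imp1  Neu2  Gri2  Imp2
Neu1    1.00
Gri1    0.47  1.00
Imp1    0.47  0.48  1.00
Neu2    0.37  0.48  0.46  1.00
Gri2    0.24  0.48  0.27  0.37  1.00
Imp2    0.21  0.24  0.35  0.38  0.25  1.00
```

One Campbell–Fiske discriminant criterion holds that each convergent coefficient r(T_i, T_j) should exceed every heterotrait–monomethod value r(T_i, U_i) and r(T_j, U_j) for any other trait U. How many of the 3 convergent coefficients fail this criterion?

3

Checking each validity diagonal entry against its comparison values:
Neu (methods 1·2): 0.37 vs {0.47, 0.37, 0.47, 0.38} → fail.
Gri (methods 1·2): 0.48 vs {0.47, 0.37, 0.48, 0.25} → fail.
Imp (methods 1·2): 0.35 vs {0.47, 0.38, 0.48, 0.25} → fail.
3 of 3 fail.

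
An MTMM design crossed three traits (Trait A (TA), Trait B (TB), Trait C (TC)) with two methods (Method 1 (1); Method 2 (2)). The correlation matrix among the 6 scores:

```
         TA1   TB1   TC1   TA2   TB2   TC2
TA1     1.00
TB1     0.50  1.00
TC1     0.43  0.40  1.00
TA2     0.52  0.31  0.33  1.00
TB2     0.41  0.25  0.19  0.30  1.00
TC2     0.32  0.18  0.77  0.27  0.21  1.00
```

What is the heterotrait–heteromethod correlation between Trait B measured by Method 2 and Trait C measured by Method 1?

0.19

Different traits and methods: r(TB2, TC1) = 0.19.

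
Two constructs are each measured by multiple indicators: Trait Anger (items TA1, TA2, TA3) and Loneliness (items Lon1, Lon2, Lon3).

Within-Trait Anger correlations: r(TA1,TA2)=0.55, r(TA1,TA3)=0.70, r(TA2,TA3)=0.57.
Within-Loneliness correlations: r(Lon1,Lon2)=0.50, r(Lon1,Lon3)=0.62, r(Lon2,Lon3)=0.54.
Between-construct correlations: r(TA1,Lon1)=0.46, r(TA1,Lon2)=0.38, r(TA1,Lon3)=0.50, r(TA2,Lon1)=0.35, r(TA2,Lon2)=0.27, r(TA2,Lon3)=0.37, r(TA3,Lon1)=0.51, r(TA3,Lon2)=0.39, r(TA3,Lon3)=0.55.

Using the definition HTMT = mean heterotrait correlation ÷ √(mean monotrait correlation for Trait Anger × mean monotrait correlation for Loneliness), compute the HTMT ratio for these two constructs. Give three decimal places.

Mean between = 3.78/9 = 0.4200.
Mean within-TA = 1.82/3 = 0.6067; mean within-Lon = 1.66/3 = 0.5533.
Geometric mean = √(0.6067 × 0.5533) = 0.5794.
HTMT = 0.4200 / 0.5794 = 0.725.

0.725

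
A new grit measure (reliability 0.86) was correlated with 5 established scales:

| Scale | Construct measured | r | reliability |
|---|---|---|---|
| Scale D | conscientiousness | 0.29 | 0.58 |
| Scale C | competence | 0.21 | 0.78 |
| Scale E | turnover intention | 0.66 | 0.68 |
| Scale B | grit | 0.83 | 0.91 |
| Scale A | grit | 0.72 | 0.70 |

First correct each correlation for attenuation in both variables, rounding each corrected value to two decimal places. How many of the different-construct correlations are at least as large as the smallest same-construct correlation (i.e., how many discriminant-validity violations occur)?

Disattenuated r (r / √(r_scale · r_new)):
  Scale D (disc): 0.29 / √(0.58·0.86) = 0.41
  Scale C (disc): 0.21 / √(0.78·0.86) = 0.26
  Scale E (disc): 0.66 / √(0.68·0.86) = 0.86
  Scale B (conv): 0.83 / √(0.91·0.86) = 0.94
  Scale A (conv): 0.72 / √(0.70·0.86) = 0.93
Smallest convergent = 0.93. Discriminant values: 0.41, 0.26, 0.86; count ≥ 0.93 → 0.

0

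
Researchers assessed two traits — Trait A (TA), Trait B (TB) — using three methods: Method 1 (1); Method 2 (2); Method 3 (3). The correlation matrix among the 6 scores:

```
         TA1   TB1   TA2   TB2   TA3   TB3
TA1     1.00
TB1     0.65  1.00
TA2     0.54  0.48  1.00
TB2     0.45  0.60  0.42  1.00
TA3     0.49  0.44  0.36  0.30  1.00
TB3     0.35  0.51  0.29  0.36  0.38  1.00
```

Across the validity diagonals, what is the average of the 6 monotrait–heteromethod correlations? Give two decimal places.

Convergent values: 0.54, 0.49, 0.36, 0.60, 0.51, 0.36; mean = 2.86/6 = 0.48.

0.48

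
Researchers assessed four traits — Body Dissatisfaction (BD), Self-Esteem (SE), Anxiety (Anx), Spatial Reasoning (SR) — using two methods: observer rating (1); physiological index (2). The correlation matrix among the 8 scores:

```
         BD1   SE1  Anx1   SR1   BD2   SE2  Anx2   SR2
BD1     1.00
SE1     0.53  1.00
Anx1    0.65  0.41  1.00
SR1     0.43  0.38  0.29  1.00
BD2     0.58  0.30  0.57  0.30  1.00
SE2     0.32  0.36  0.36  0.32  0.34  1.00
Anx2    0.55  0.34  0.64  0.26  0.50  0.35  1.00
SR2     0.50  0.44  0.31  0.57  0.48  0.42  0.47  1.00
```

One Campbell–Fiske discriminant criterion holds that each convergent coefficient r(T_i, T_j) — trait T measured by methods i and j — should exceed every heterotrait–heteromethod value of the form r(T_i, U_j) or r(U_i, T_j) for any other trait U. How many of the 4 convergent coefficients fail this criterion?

1

Convergent coefficients and their comparison sets:
BD (methods 1·2): 0.58 vs {0.32, 0.30, 0.55, 0.57, 0.50, 0.30} → pass.
SE (methods 1·2): 0.36 vs {0.30, 0.32, 0.34, 0.36, 0.44, 0.32} → fail.
Anx (methods 1·2): 0.64 vs {0.57, 0.55, 0.36, 0.34, 0.31, 0.26} → pass.
SR (methods 1·2): 0.57 vs {0.30, 0.50, 0.32, 0.44, 0.26, 0.31} → pass.
1 of 4 fail.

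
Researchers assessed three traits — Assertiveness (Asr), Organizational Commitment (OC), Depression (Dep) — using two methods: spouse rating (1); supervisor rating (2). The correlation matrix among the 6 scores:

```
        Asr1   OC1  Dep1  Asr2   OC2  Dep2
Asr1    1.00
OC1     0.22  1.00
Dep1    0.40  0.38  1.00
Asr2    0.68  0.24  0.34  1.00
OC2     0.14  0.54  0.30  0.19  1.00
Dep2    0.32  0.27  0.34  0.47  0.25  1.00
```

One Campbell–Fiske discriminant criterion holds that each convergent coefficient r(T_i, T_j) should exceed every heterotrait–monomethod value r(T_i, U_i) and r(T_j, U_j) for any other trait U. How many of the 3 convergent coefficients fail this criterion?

Each convergent coefficient versus the relevant comparison correlations:
Asr (methods 1·2): 0.68 vs {0.22, 0.19, 0.40, 0.47} → pass.
OC (methods 1·2): 0.54 vs {0.22, 0.19, 0.38, 0.25} → pass.
Dep (methods 1·2): 0.34 vs {0.40, 0.47, 0.38, 0.25} → fail.
1 of 3 fail.

1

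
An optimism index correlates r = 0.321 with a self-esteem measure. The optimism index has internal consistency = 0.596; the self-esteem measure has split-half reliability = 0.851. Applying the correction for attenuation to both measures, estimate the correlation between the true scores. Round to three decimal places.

r_true = r_obs / √(r_xx · r_yy) = 0.321 / √(0.596 × 0.851) = 0.321 / √0.507196 = 0.321 / 0.7122 ≈ 0.451.

0.451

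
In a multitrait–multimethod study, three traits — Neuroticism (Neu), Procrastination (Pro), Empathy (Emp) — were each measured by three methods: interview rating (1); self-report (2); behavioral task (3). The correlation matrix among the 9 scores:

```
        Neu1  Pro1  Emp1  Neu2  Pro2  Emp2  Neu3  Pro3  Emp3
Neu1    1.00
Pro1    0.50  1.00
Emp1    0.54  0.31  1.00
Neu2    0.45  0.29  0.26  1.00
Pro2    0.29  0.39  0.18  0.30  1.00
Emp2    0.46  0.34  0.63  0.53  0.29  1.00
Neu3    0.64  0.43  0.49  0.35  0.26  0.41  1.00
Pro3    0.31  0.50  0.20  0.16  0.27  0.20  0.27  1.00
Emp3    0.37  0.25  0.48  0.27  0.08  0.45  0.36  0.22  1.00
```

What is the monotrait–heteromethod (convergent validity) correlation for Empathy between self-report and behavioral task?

0.45

Same trait (Emp), different methods: r(Emp2, Emp3) = 0.45.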